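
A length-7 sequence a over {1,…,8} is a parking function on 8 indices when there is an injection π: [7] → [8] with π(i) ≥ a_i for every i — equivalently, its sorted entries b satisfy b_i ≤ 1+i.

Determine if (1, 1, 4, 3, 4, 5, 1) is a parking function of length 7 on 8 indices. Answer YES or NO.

YES

Rearranged: b = (1, 1, 1, 3, 4, 4, 5).
  b_1=1 ≤ 2
  b_2=1 ≤ 3
  b_3=1 ≤ 4
  b_4=3 ≤ 5
  b_5=4 ≤ 6
  b_6=4 ≤ 7
  b_7=5 ≤ 8
All bounds hold ⇒ YES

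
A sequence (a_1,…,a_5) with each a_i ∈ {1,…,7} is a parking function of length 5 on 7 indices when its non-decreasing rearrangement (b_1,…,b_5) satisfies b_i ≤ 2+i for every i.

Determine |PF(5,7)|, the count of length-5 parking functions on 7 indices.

|PF| = (7−5+1)·(7+1)^(5−1) = 3·4096 = 12288 [KW]
E.g. (3,1,1,1,2) → sorted (1,1,1,2,3): b_i ≤ 2+i ∀i, a PF.

12288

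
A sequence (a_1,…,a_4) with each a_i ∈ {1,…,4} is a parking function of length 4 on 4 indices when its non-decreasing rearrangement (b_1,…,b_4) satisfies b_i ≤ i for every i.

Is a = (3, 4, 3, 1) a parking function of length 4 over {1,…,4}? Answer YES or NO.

NO

Sorted: b = (1, 3, 3, 4).
  b_1=1 ≤ 1
  b_2=3 > 2
  fails at i=2 ⇒ NO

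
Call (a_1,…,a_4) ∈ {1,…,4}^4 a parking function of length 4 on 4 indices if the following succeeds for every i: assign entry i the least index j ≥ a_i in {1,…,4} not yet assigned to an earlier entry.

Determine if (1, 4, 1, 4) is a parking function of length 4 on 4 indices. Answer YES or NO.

Rearranged: b = (1, 1, 4, 4).
  b_1=1 ≤ 1
  b_2=1 ≤ 2
  b_3=4 > 3
  fails at i=3 ⇒ NO

NO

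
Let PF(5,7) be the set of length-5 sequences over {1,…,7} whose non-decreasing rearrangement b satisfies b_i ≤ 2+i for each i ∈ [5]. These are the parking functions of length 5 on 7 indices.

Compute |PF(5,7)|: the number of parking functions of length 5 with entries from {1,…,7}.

12288

#PF = (8−5)·8^(5−1) = 3·4096 = 12288 (Pollak)
Check (4,5,5,1,1) → sorted (1,1,4,5,5): b_i ≤ 2+i ∀i, a PF.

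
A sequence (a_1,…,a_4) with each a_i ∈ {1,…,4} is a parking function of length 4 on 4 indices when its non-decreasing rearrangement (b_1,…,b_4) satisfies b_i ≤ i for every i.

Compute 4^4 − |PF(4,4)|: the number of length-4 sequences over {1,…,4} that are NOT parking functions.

131

|PF| = (5−4)·5^(4−1) = 1 · 125 = 125 (Pollak)
Example (4,3,4,3) → sorted (3,3,4,4): b_1=3>1, not a PF.
Total 256; non-PF = 256−125 = 131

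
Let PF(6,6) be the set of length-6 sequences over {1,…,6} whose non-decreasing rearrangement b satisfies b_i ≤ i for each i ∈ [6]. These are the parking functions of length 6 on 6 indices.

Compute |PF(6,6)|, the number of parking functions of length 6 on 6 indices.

#PF = (6+1−6)·(6+1)^{6−1} = 1 · 16807 = 16807
One tuple (1,3,4,2,4,1) → sorted (1,1,2,3,4,4): b_i ≤ i ∀i, a PF.

16807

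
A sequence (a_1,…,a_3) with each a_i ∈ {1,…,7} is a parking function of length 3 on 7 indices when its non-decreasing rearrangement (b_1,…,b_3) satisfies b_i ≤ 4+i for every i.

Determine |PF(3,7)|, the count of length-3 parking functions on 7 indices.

|PF| = (8−3)·8^(3−1) = 5 · 64 = 320 (Konheim–Weiss)
One tuple (1,1,7) → sorted (1,1,7): b_i ≤ 4+i ∀i, a PF.

320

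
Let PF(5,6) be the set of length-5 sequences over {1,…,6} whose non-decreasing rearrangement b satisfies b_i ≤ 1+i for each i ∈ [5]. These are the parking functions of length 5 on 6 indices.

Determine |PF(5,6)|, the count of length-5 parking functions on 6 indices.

4802

|PF| = (6−5+1)·(6+1)^(5−1) = 2 · 2401 = 4802 [KW]
One tuple (5,2,4,1,4) → sorted (1,2,4,4,5): b_i ≤ 1+i ∀i, a PF.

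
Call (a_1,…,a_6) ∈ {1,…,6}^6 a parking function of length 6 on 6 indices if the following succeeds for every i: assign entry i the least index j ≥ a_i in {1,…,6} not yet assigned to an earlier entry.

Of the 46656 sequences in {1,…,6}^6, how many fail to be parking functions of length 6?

#PF = (6−6+1)·(6+1)^(6−1) = 1·16807 = 16807 (Konheim–Weiss)
Example (5,6,5,6,6,5) → sorted (5,5,5,6,6,6): b_1=5>1, not a PF.
Total 46656; non-PF = 46656−16807 = 29849

29849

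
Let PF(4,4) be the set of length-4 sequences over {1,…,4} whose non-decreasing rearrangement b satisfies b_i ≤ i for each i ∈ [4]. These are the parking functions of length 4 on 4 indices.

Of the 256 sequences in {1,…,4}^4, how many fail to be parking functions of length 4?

131

|PF(4,4)| = (5−4)·5^(4−1) = 1·125 = 125
Example (2,4,4,3) → sorted (2,3,4,4): b_1=2>1, not a PF.
So 256 − 125 = 131 fail.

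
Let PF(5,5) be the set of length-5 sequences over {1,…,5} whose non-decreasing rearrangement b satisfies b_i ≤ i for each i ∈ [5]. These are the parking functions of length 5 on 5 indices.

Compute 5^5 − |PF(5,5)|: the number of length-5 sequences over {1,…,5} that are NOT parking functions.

1829

#PF = (5+1−5)·(5+1)^{5−1} = 1 · 1296 = 1296 (Pollak)
One tuple (5,4,1,5,4) → sorted (1,4,4,5,5): b_2=4>2, not a PF.
Total 3125; non-PF = 3125−1296 = 1829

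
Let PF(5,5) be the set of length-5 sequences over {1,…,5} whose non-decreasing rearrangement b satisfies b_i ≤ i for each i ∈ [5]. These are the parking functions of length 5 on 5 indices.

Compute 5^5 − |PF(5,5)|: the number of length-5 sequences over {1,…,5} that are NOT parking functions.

1829

#PF = (5−5+1)·(5+1)^(5−1) = 1×1296 = 1296 [KW]
One tuple (3,5,5,1,5) → sorted (1,3,5,5,5): b_2=3>2, not a PF.
Total 3125; non-PF = 3125−1296 = 1829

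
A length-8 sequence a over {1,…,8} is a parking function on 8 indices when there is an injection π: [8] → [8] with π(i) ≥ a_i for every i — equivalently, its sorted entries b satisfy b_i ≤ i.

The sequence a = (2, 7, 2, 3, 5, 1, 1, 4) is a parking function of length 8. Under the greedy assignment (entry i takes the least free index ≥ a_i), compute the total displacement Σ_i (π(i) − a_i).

Σπ = 36 ({1..8} each once); Σa = 2+7+2+3+5+1+1+4 = 25; disp = 36−25 = 11.

11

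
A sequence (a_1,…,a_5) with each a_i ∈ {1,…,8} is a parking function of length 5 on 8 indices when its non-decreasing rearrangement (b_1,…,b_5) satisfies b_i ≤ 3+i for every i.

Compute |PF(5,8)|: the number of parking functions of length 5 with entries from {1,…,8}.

26244

|PF(5,8)| = (9−5)·9^(5−1) = 4 · 6561 = 26244 (Pollak)
One tuple (5,6,2,2,8) → sorted (2,2,5,6,8): b_i ≤ 3+i ∀i, a PF.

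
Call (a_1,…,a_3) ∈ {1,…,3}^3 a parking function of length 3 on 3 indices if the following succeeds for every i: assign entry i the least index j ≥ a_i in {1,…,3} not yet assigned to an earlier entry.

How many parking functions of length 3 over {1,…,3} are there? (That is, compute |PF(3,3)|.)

16

Count = 1·4^2 = 1 · 16 = 16 [KW]
One tuple (1,3,2) → sorted (1,2,3): b_i ≤ i ∀i, a PF.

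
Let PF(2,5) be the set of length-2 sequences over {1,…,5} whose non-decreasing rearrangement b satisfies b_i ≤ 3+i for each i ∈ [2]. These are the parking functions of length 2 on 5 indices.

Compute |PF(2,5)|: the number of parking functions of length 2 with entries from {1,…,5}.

#PF = (5−2+1)·(5+1)^(2−1) = 4×6 = 24 (Pollak)
E.g. (2,1) → sorted (1,2): b_i ≤ 3+i ∀i, a PF.

24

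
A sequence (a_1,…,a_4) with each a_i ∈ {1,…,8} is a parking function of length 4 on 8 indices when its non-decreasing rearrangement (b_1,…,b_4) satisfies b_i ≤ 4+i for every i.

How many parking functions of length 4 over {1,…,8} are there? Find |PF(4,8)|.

#PF = (8+1−4)·(8+1)^{4−1} = 5×729 = 3645 (Pollak)
One tuple (2,7,5,1) → sorted (1,2,5,7): b_i ≤ 4+i ∀i, a PF.

3645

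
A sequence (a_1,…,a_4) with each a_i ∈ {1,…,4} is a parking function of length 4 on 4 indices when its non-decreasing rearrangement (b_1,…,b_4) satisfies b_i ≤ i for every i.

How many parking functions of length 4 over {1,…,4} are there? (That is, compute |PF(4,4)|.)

#PF = (4+1−4)·(4+1)^{4−1} = 1·125 = 125 [KW]
E.g. (2,1,1,3) → sorted (1,1,2,3): b_i ≤ i ∀i, a PF.

125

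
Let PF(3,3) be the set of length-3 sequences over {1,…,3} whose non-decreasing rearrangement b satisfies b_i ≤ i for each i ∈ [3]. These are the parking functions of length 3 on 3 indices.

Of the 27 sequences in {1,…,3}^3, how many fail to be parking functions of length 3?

Count = (3−3+1)·(3+1)^(3−1) = 1·16 = 16
Example (3,3,2) → sorted (2,3,3): b_1=2>1, not a PF.
So 27 − 16 = 11 fail.

11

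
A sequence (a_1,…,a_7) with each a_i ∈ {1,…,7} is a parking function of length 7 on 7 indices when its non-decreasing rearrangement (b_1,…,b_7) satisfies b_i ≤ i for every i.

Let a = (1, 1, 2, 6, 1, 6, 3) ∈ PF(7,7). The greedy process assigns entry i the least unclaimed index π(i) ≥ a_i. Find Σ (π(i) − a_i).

Σπ = 28 ({1..7} each once); Σa = 1+1+2+6+1+6+3 = 20; disp = 28−20 = 8.

8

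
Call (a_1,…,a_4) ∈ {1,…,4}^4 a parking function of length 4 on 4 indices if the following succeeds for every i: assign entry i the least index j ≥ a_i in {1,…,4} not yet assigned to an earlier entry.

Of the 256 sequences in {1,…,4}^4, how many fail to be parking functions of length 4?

131

|PF(4,4)| = (4−4+1)·(4+1)^(4−1) = 1 · 125 = 125 (Pollak)
One tuple (4,4,2,4) → sorted (2,4,4,4): b_1=2>1, not a PF.
Total 256; non-PF = 256−125 = 131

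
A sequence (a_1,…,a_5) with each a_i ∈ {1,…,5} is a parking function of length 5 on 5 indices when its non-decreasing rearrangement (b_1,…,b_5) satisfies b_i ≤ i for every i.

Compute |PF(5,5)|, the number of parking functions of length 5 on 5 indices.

#PF = (5−5+1)·(5+1)^(5−1) = 1×1296 = 1296 (Pollak)
Example (2,2,5,4,1) → sorted (1,2,2,4,5): b_i ≤ i ∀i, a PF.

1296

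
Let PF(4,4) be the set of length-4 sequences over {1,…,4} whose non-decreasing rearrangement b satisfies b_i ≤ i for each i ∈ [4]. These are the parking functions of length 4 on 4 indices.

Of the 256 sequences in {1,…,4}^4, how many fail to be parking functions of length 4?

Count = 1·5^3 = 1·125 = 125 (Konheim–Weiss)
Check (2,4,2,4) → sorted (2,2,4,4): b_1=2>1, not a PF.
Total 256; non-PF = 256−125 = 131

131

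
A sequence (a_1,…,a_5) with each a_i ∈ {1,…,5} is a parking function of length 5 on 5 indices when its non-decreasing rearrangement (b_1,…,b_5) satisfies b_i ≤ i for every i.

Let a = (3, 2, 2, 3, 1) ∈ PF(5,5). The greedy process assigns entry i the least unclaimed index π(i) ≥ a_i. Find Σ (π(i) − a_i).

4

Σπ(i) = 1+…+5 = 15; Σa = 3+2+2+3+1 = 11; disp = 15−11 = 4.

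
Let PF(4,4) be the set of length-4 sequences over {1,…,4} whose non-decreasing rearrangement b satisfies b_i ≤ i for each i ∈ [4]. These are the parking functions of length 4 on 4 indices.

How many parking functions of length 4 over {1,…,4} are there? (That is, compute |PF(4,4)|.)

|PF| = (4−4+1)·(4+1)^(4−1) = 1·125 = 125 (Pollak)
One tuple (3,2,1,4) → sorted (1,2,3,4): b_i ≤ i ∀i, a PF.

125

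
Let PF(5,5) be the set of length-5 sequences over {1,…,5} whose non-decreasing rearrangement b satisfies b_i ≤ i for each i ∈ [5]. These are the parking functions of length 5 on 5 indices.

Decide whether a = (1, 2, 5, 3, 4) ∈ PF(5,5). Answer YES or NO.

YES

Sorted: b = (1, 2, 3, 4, 5).
  b_1=1 ≤ 1
  b_2=2 ≤ 2
  b_3=3 ≤ 3
  b_4=4 ≤ 4
  b_5=5 ≤ 5
All bounds hold ⇒ YES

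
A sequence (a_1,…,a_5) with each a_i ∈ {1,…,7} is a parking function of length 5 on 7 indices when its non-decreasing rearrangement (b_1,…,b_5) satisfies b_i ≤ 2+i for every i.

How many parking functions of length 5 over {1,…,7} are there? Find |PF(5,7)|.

#PF = (7+1−5)·(7+1)^{5−1} = 3·4096 = 12288 (Pollak)
Example (2,6,6,2,2) → sorted (2,2,2,6,6): b_i ≤ 2+i ∀i, a PF.

12288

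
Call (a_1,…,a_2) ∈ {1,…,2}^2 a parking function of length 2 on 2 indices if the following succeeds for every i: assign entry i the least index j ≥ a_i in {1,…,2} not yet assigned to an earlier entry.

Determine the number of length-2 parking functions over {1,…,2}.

3

#PF = (2+1−2)·(2+1)^{2−1} = 1 · 3 = 3 (Konheim–Weiss)
Example (1,1) → sorted (1,1): b_i ≤ i ∀i, a PF.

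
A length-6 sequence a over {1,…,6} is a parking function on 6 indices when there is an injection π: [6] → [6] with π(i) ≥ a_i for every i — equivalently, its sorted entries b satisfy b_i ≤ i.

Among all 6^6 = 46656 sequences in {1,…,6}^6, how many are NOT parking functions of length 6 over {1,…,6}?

29849

|PF(6,6)| = 1·7^5 = 1·16807 = 16807 (Pollak)
One tuple (6,6,3,4,5,3) → sorted (3,3,4,5,6,6): b_1=3>1, not a PF.
6^6 − 16807 = 46656 − 16807 = 29849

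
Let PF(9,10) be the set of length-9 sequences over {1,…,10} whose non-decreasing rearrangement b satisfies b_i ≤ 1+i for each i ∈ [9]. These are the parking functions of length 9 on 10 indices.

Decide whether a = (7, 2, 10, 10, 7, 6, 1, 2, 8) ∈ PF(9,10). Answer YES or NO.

NO

Rearranged: b = (1, 2, 2, 6, 7, 7, 8, 10, 10).
  b_1=1 ≤ 2
  b_2=2 ≤ 3
  b_3=2 ≤ 4
  b_4=6 > 5
  fails at i=4 ⇒ NO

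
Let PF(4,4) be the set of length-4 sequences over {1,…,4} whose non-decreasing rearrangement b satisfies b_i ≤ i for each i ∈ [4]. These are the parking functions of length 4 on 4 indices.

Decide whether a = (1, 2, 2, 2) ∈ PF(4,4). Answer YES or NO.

Order a: b = (1, 2, 2, 2).
  b_1=1 ≤ 1
  b_2=2 ≤ 2
  b_3=2 ≤ 3
  b_4=2 ≤ 4
All bounds hold ⇒ YES

YES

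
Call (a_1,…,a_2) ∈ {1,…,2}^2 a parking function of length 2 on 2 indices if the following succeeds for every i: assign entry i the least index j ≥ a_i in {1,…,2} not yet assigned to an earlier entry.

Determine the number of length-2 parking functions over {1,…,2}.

Count = 1·3^1 = 1×3 = 3 [KW]
One tuple (1,1) → sorted (1,1): b_i ≤ i ∀i, a PF.

3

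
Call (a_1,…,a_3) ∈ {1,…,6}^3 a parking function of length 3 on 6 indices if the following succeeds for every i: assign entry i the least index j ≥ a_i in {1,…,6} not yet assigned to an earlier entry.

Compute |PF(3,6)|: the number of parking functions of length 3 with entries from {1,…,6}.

196

Count = (6−3+1)·(6+1)^(3−1) = 4 · 49 = 196 (Pollak)
Check (2,1,4) → sorted (1,2,4): b_i ≤ 3+i ∀i, a PF.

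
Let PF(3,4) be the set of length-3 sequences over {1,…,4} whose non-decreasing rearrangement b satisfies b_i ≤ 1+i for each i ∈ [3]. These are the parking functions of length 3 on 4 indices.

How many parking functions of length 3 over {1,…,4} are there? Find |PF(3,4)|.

Count = (5−3)·5^(3−1) = 2 · 25 = 50 [KW]
One tuple (2,1,2) → sorted (1,2,2): b_i ≤ 1+i ∀i, a PF.

50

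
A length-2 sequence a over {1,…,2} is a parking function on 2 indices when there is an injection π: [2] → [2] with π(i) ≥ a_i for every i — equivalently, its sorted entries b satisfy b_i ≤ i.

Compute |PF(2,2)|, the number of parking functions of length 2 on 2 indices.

3

|PF(2,2)| = (2−2+1)·(2+1)^(2−1) = 1×3 = 3
E.g. (1,1) → sorted (1,1): b_i ≤ i ∀i, a PF.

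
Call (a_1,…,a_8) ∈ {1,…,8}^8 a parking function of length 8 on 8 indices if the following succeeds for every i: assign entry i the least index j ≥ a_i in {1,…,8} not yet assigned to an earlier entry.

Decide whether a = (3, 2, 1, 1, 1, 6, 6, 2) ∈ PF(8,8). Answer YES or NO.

Rearranged: b = (1, 1, 1, 2, 2, 3, 6, 6).
  b_1=1 ≤ 1
  b_2=1 ≤ 2
  b_3=1 ≤ 3
  b_4=2 ≤ 4
  b_5=2 ≤ 5
  b_6=3 ≤ 6
  b_7=6 ≤ 7
  b_8=6 ≤ 8
All bounds hold ⇒ YES

YES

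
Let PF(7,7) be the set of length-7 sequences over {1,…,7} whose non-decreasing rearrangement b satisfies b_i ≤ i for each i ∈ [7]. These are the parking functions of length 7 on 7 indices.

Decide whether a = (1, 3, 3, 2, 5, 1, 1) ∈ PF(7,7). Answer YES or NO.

YES

Order a: b = (1, 1, 1, 2, 3, 3, 5).
  b_1=1 ≤ 1
  b_2=1 ≤ 2
  b_3=1 ≤ 3
  b_4=2 ≤ 4
  b_5=3 ≤ 5
  b_6=3 ≤ 6
  b_7=5 ≤ 7
All bounds hold ⇒ YES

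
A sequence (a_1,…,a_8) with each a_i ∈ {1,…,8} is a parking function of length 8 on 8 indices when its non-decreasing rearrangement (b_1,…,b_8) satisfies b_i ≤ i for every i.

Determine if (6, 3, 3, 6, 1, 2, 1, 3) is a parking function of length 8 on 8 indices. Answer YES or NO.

YES

Rearranged: b = (1, 1, 2, 3, 3, 3, 6, 6).
  b_1=1 ≤ 1
  b_2=1 ≤ 2
  b_3=2 ≤ 3
  b_4=3 ≤ 4
  b_5=3 ≤ 5
  b_6=3 ≤ 6
  b_7=6 ≤ 7
  b_8=6 ≤ 8
All bounds hold ⇒ YES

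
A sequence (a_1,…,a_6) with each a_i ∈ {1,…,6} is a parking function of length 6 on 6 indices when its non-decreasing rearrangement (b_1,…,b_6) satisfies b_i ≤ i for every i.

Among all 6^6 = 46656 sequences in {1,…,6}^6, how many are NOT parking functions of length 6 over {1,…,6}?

|PF(6,6)| = 1·7^5 = 1 · 16807 = 16807 (Pollak)
One tuple (4,3,4,2,2,2) → sorted (2,2,2,3,4,4): b_1=2>1, not a PF.
So 46656 − 16807 = 29849 fail.

29849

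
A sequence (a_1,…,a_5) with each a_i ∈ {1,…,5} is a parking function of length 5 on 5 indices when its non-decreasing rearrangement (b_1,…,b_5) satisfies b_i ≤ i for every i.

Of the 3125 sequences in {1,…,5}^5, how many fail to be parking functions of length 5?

Count = 1·6^4 = 1·1296 = 1296 (Pollak)
Example (5,2,5,3,5) → sorted (2,3,5,5,5): b_1=2>1, not a PF.
Total 3125; non-PF = 3125−1296 = 1829

1829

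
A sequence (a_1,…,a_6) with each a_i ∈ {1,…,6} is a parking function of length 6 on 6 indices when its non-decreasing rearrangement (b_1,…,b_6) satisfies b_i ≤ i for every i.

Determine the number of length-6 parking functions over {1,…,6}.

16807

|PF(6,6)| = (6+1−6)·(6+1)^{6−1} = 1×16807 = 16807 (Pollak)
One tuple (1,1,2,3,1,3) → sorted (1,1,1,2,3,3): b_i ≤ i ∀i, a PF.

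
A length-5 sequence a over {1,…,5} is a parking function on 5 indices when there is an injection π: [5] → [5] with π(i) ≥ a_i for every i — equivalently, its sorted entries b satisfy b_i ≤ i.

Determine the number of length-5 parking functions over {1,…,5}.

Count = (5−5+1)·(5+1)^(5−1) = 1·1296 = 1296
Example (4,2,1,1,2) → sorted (1,1,2,2,4): b_i ≤ i ∀i, a PF.

1296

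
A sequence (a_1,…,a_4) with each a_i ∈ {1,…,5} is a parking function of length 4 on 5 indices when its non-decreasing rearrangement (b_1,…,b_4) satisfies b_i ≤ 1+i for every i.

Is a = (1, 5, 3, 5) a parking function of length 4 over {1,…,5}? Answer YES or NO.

Order a: b = (1, 3, 5, 5).
  b_1=1 ≤ 2
  b_2=3 ≤ 3
  b_3=5 > 4
  fails at i=3 ⇒ NO

NO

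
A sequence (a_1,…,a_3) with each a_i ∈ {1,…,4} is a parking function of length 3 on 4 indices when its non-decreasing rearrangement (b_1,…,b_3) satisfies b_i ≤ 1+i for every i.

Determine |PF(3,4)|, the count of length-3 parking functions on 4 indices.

|PF| = (4−3+1)·(4+1)^(3−1) = 2·25 = 50 (Pollak)
One tuple (2,4,2) → sorted (2,2,4): b_i ≤ 1+i ∀i, a PF.

50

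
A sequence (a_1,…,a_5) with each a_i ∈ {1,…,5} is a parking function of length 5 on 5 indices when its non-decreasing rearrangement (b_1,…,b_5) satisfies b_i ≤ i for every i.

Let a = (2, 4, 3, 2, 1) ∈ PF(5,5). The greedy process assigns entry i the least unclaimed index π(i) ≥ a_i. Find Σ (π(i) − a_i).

3

Σπ = 5·6/2 = 15 (π permutes [5]); Σa = 2+4+3+2+1 = 12; disp = 15−12 = 3.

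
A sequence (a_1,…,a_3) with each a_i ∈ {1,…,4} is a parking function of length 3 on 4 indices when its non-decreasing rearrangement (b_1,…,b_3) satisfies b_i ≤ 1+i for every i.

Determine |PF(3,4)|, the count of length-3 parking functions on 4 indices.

50

Count = (4+1−3)·(4+1)^{3−1} = 2·25 = 50 [KW]
Example (4,2,2) → sorted (2,2,4): b_i ≤ 1+i ∀i, a PF.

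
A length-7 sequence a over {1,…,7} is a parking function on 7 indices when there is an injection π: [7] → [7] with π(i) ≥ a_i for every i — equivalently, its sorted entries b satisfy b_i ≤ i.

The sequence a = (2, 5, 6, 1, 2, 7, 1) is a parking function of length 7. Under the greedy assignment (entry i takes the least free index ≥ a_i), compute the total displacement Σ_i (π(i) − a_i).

Σπ(i) = 1+…+7 = 28; Σa = 2+5+6+1+2+7+1 = 24; disp = 28−24 = 4.

4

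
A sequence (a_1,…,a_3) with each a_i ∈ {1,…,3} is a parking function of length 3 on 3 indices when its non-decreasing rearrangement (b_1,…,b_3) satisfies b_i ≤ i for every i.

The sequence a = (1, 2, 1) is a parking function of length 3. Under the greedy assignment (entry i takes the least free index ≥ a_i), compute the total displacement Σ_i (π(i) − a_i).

2

Σπ = 3·4/2 = 6 (π permutes [3]); Σa = 1+2+1 = 4; disp = 6−4 = 2.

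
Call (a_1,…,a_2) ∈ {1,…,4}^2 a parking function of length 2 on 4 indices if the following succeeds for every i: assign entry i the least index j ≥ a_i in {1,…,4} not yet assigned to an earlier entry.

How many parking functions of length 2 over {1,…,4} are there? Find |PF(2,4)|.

#PF = (5−2)·5^(2−1) = 3·5 = 15
One tuple (1,1) → sorted (1,1): b_i ≤ 2+i ∀i, a PF.

15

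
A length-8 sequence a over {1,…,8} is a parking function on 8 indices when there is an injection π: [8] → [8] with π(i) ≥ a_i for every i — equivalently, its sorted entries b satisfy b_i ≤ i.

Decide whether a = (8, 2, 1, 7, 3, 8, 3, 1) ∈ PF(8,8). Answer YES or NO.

NO

Rearranged: b = (1, 1, 2, 3, 3, 7, 8, 8).
  b_1=1 ≤ 1
  b_2=1 ≤ 2
  b_3=2 ≤ 3
  b_4=3 ≤ 4
  b_5=3 ≤ 5
  b_6=7 > 6
  fails at i=6 ⇒ NO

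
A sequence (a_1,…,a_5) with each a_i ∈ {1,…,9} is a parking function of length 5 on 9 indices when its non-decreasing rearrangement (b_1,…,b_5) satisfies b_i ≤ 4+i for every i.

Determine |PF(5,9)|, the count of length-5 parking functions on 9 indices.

50000

#PF = (10−5)·10^(5−1) = 5 · 10000 = 50000
Example (7,9,6,3,6) → sorted (3,6,6,7,9): b_i ≤ 4+i ∀i, a PF.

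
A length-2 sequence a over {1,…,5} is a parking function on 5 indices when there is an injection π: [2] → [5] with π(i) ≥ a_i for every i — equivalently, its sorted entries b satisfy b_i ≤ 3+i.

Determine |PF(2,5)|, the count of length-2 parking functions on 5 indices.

|PF| = (6−2)·6^(2−1) = 4·6 = 24 (Konheim–Weiss)
Check (2,2) → sorted (2,2): b_i ≤ 3+i ∀i, a PF.

24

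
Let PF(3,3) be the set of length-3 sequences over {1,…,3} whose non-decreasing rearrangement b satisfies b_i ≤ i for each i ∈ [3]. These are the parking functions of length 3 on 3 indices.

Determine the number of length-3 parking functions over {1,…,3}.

Count = 1·4^2 = 1×16 = 16
Check (1,2,1) → sorted (1,1,2): b_i ≤ i ∀i, a PF.

16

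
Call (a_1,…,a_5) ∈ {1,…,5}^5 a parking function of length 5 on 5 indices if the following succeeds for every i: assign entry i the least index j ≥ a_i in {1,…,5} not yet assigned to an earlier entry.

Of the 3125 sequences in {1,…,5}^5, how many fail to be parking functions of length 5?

1829

#PF = (5−5+1)·(5+1)^(5−1) = 1×1296 = 1296 (Pollak)
E.g. (3,5,3,5,3) → sorted (3,3,3,5,5): b_1=3>1, not a PF.
5^5 − 1296 = 3125 − 1296 = 1829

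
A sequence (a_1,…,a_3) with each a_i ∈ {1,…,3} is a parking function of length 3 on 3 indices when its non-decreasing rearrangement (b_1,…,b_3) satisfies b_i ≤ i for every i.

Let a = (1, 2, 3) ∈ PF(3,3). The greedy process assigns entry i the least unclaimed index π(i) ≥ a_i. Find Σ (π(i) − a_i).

0

Σπ = 3·4/2 = 6 (π permutes [3]); Σa = 1+2+3 = 6; disp = 6−6 = 0.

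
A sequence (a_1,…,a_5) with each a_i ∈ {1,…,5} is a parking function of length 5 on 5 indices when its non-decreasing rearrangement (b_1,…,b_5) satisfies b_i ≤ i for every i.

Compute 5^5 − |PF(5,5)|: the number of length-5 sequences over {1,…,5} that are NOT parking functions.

|PF| = 1·6^4 = 1·1296 = 1296
One tuple (4,4,2,4,2) → sorted (2,2,4,4,4): b_1=2>1, not a PF.
Total 3125; non-PF = 3125−1296 = 1829

1829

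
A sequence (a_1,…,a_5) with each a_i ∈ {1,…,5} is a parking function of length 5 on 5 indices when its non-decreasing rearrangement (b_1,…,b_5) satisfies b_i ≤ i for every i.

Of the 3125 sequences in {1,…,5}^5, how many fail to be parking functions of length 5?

|PF(5,5)| = (6−5)·6^(5−1) = 1·1296 = 1296 [KW]
Check (2,5,3,2,3) → sorted (2,2,3,3,5): b_1=2>1, not a PF.
Total 3125; non-PF = 3125−1296 = 1829

1829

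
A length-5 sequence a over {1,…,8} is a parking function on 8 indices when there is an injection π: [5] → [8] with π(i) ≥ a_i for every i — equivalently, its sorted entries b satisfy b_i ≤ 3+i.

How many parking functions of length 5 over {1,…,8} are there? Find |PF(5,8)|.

Count = (9−5)·9^(5−1) = 4 · 6561 = 26244 (Konheim–Weiss)
E.g. (3,4,1,7,5) → sorted (1,3,4,5,7): b_i ≤ 3+i ∀i, a PF.

26244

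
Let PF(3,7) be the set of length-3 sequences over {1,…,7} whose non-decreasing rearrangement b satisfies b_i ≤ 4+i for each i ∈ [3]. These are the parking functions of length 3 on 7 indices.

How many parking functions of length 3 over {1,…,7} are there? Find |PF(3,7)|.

|PF(3,7)| = (7+1−3)·(7+1)^{3−1} = 5·64 = 320 (Konheim–Weiss)
Example (7,3,5) → sorted (3,5,7): b_i ≤ 4+i ∀i, a PF.

320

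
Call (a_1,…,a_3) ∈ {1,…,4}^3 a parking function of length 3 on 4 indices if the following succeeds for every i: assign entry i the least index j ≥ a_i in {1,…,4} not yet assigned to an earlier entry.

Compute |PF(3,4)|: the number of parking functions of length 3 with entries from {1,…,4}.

50

|PF| = (4−3+1)·(4+1)^(3−1) = 2 · 25 = 50
Check (1,2,1) → sorted (1,1,2): b_i ≤ 1+i ∀i, a PF.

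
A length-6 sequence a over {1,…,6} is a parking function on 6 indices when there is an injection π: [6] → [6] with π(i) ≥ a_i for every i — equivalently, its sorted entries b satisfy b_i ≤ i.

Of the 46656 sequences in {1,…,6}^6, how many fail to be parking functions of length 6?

29849

#PF = (6−6+1)·(6+1)^(6−1) = 1·16807 = 16807 [KW]
E.g. (2,6,4,5,6,6) → sorted (2,4,5,6,6,6): b_1=2>1, not a PF.
Total 46656; non-PF = 46656−16807 = 29849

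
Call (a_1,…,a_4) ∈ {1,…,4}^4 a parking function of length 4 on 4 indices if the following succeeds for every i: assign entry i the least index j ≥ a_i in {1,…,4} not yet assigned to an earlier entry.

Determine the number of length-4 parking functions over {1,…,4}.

125

|PF(4,4)| = (4+1−4)·(4+1)^{4−1} = 1·125 = 125
E.g. (1,3,2,3) → sorted (1,2,3,3): b_i ≤ i ∀i, a PF.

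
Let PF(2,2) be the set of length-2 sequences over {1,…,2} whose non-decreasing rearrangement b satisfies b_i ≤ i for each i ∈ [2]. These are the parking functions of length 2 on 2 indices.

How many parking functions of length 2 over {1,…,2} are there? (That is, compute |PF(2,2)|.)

|PF(2,2)| = 1·3^1 = 1×3 = 3 (Konheim–Weiss)
Check (2,1) → sorted (1,2): b_i ≤ i ∀i, a PF.

3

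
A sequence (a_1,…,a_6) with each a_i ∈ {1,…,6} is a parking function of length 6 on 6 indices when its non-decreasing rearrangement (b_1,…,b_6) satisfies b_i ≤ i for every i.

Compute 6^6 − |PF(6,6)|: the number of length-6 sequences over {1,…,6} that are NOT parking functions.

29849

|PF(6,6)| = (6+1−6)·(6+1)^{6−1} = 1·16807 = 16807 (Konheim–Weiss)
One tuple (6,2,3,6,6,6) → sorted (2,3,6,6,6,6): b_1=2>1, not a PF.
So 46656 − 16807 = 29849 fail.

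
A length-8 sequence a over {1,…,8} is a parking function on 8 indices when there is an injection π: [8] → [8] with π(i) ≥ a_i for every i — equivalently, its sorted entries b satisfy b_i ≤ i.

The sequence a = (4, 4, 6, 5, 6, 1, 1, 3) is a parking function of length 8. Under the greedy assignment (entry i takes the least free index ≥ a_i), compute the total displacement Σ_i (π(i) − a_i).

Σπ = 8·9/2 = 36 (π permutes [8]); Σa = 4+4+6+5+6+1+1+3 = 30; disp = 36−30 = 6.

6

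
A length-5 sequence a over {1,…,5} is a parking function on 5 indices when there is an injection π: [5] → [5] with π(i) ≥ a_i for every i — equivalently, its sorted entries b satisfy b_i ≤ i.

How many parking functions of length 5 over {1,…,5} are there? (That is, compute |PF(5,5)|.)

|PF| = (5+1−5)·(5+1)^{5−1} = 1 · 1296 = 1296 [KW]
One tuple (4,3,2,2,1) → sorted (1,2,2,3,4): b_i ≤ i ∀i, a PF.

1296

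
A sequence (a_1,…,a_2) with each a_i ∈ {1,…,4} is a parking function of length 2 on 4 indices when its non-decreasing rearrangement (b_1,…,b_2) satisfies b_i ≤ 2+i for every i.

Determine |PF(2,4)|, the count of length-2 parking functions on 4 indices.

15

#PF = (4+1−2)·(4+1)^{2−1} = 3 · 5 = 15 [KW]
One tuple (3,2) → sorted (2,3): b_i ≤ 2+i ∀i, a PF.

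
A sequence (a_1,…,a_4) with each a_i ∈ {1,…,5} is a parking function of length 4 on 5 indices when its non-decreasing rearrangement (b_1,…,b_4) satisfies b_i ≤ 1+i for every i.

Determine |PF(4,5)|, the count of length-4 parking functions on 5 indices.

#PF = (5−4+1)·(5+1)^(4−1) = 2×216 = 432 [KW]
E.g. (4,1,2,4) → sorted (1,2,4,4): b_i ≤ 1+i ∀i, a PF.

432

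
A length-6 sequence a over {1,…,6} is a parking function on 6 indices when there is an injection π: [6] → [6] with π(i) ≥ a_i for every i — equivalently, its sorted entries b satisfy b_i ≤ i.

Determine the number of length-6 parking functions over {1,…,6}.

Count = (6−6+1)·(6+1)^(6−1) = 1 · 16807 = 16807 (Konheim–Weiss)
E.g. (3,6,2,1,2,5) → sorted (1,2,2,3,5,6): b_i ≤ i ∀i, a PF.

16807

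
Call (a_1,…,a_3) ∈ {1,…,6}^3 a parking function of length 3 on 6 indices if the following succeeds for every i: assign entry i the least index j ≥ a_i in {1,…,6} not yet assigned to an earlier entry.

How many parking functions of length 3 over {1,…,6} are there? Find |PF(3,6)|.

#PF = (6−3+1)·(6+1)^(3−1) = 4 · 49 = 196 (Konheim–Weiss)
Check (3,1,3) → sorted (1,3,3): b_i ≤ 3+i ∀i, a PF.

196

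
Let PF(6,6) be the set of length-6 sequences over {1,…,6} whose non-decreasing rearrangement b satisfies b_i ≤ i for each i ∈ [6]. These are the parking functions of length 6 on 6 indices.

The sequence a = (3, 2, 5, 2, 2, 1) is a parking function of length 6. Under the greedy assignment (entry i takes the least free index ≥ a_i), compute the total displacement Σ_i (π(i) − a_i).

6

Σπ(i) = 1+…+6 = 21; Σa = 3+2+5+2+2+1 = 15; disp = 21−15 = 6.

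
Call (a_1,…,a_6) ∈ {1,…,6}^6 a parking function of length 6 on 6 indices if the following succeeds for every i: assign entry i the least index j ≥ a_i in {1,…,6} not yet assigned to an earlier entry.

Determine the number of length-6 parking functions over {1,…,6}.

16807

|PF(6,6)| = (7−6)·7^(6−1) = 1 · 16807 = 16807 [KW]
One tuple (1,3,2,6,1,3) → sorted (1,1,2,3,3,6): b_i ≤ i ∀i, a PF.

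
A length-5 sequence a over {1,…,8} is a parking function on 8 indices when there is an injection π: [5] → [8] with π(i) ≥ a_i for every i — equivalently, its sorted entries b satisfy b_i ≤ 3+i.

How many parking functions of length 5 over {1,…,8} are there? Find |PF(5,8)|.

26244

#PF = (8−5+1)·(8+1)^(5−1) = 4×6561 = 26244 (Konheim–Weiss)
Example (1,1,4,7,3) → sorted (1,1,3,4,7): b_i ≤ 3+i ∀i, a PF.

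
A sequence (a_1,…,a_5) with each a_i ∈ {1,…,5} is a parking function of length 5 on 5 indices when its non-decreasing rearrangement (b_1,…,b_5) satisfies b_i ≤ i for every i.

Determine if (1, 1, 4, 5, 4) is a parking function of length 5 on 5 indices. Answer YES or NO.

Sorted: b = (1, 1, 4, 4, 5).
  b_1=1 ≤ 1
  b_2=1 ≤ 2
  b_3=4 > 3
  fails at i=3 ⇒ NO

NO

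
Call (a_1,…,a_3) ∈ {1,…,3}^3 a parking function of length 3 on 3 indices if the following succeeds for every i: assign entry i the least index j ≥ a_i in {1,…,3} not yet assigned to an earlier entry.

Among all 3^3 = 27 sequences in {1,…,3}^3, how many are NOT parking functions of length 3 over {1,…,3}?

#PF = (3+1−3)·(3+1)^{3−1} = 1×16 = 16 (Pollak)
One tuple (3,1,3) → sorted (1,3,3): b_2=3>2, not a PF.
3^3 − 16 = 27 − 16 = 11

11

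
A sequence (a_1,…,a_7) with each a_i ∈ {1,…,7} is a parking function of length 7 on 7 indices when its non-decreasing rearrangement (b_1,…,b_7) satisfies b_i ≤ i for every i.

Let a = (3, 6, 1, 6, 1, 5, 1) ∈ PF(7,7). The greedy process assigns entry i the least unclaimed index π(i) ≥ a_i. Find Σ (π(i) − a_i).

Σπ = 7·8/2 = 28 (π permutes [7]); Σa = 3+6+1+6+1+5+1 = 23; disp = 28−23 = 5.

5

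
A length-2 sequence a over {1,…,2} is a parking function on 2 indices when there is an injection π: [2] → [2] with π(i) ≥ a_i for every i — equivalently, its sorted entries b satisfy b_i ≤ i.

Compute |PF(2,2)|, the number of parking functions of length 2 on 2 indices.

|PF| = (2−2+1)·(2+1)^(2−1) = 1 · 3 = 3 (Konheim–Weiss)
One tuple (1,1) → sorted (1,1): b_i ≤ i ∀i, a PF.

3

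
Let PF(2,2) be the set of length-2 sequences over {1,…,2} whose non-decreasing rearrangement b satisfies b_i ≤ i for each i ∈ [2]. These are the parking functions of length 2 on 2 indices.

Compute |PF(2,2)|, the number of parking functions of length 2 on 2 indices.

#PF = (2+1−2)·(2+1)^{2−1} = 1·3 = 3 (Pollak)
Example (1,1) → sorted (1,1): b_i ≤ i ∀i, a PF.

3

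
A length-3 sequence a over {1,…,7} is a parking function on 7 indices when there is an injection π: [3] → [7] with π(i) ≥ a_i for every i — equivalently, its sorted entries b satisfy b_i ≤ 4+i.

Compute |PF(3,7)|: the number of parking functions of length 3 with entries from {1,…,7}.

320

Count = (7−3+1)·(7+1)^(3−1) = 5·64 = 320
E.g. (6,2,7) → sorted (2,6,7): b_i ≤ 4+i ∀i, a PF.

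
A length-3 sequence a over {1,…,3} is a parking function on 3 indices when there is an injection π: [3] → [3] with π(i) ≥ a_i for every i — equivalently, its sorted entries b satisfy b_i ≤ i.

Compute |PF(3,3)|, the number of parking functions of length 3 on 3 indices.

|PF(3,3)| = (4−3)·4^(3−1) = 1×16 = 16 (Konheim–Weiss)
Example (1,3,1) → sorted (1,1,3): b_i ≤ i ∀i, a PF.

16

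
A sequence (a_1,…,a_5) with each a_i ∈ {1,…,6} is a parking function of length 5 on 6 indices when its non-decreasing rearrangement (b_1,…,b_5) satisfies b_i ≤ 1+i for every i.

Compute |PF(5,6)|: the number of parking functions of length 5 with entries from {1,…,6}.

4802

#PF = (6−5+1)·(6+1)^(5−1) = 2 · 2401 = 4802 (Konheim–Weiss)
Example (4,1,1,3,6) → sorted (1,1,3,4,6): b_i ≤ 1+i ∀i, a PF.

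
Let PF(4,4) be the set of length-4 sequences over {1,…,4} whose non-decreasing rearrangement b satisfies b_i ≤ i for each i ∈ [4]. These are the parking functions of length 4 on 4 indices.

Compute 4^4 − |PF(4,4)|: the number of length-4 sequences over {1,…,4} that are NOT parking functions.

Count = (4+1−4)·(4+1)^{4−1} = 1·125 = 125 (Konheim–Weiss)
E.g. (3,4,3,4) → sorted (3,3,4,4): b_1=3>1, not a PF.
4^4 − 125 = 256 − 125 = 131

131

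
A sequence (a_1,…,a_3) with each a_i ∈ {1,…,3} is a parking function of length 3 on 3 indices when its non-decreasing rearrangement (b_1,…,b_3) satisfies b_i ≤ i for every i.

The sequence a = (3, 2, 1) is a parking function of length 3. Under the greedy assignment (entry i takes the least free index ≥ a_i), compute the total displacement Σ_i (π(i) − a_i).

Σπ = 6 ({1..3} each once); Σa = 3+2+1 = 6; disp = 6−6 = 0.

0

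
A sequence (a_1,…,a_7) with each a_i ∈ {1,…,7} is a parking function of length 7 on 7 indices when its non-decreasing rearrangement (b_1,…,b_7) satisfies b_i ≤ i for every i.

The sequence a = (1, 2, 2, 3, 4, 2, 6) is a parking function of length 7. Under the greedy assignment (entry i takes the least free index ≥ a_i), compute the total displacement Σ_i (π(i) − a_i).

Σπ = 7·8/2 = 28 (π permutes [7]); Σa = 1+2+2+3+4+2+6 = 20; disp = 28−20 = 8.

8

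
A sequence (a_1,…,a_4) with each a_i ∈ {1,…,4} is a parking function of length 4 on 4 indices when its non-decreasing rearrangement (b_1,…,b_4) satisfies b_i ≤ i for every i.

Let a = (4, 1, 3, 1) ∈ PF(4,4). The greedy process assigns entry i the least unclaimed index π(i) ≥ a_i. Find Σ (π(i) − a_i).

Σπ = 10 ({1..4} each once); Σa = 4+1+3+1 = 9; disp = 10−9 = 1.

1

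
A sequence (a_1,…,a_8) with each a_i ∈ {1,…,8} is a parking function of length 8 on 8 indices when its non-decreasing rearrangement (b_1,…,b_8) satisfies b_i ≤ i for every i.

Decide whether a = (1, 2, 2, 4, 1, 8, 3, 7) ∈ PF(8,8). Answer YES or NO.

YES

Sorted: b = (1, 1, 2, 2, 3, 4, 7, 8).
  b_1=1 ≤ 1
  b_2=1 ≤ 2
  b_3=2 ≤ 3
  b_4=2 ≤ 4
  b_5=3 ≤ 5
  b_6=4 ≤ 6
  b_7=7 ≤ 7
  b_8=8 ≤ 8
All bounds hold ⇒ YES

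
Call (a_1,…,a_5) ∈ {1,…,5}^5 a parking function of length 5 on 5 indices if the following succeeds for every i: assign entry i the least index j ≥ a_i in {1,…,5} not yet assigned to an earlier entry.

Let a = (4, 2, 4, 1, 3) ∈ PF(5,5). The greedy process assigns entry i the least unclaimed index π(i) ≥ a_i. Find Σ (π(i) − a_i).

1

Σπ(i) = 1+…+5 = 15; Σa = 4+2+4+1+3 = 14; disp = 15−14 = 1.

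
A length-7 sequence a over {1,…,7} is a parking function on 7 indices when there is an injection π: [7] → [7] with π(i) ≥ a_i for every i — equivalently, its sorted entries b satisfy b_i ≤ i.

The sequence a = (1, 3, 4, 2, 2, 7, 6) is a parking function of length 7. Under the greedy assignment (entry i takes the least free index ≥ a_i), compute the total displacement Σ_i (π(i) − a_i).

3

Σπ = 7·8/2 = 28 (π permutes [7]); Σa = 1+3+4+2+2+7+6 = 25; disp = 28−25 = 3.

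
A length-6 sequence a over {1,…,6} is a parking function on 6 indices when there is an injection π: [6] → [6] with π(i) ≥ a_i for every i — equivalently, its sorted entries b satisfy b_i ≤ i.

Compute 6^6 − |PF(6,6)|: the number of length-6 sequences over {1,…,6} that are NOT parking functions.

29849

#PF = 1·7^5 = 1×16807 = 16807 (Pollak)
Example (6,4,6,5,4,6) → sorted (4,4,5,6,6,6): b_1=4>1, not a PF.
Total 46656; non-PF = 46656−16807 = 29849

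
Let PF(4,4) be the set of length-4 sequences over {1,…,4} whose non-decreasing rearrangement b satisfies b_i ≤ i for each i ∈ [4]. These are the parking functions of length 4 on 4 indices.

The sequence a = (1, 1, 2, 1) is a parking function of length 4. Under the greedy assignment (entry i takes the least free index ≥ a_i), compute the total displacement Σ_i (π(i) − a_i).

5

Σπ = 4·5/2 = 10 (π permutes [4]); Σa = 1+1+2+1 = 5; disp = 10−5 = 5.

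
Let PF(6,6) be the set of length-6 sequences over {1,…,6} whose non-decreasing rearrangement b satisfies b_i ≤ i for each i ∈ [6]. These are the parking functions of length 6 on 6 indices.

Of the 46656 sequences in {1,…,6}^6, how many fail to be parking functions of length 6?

|PF| = (7−6)·7^(6−1) = 1×16807 = 16807 (Pollak)
E.g. (1,6,6,4,6,2) → sorted (1,2,4,6,6,6): b_3=4>3, not a PF.
So 46656 − 16807 = 29849 fail.

29849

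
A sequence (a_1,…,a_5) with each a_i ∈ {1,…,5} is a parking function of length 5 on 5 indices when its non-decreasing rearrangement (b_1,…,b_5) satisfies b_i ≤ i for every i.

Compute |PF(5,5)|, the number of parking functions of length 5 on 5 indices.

Count = (6−5)·6^(5−1) = 1 · 1296 = 1296 (Konheim–Weiss)
One tuple (1,1,4,5,1) → sorted (1,1,1,4,5): b_i ≤ i ∀i, a PF.

1296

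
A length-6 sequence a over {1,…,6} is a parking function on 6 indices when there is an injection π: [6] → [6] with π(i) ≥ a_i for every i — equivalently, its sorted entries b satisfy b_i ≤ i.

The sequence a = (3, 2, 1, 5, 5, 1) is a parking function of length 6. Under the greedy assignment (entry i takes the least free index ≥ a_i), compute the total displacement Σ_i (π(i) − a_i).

Σπ(i) = 1+…+6 = 21; Σa = 3+2+1+5+5+1 = 17; disp = 21−17 = 4.

4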